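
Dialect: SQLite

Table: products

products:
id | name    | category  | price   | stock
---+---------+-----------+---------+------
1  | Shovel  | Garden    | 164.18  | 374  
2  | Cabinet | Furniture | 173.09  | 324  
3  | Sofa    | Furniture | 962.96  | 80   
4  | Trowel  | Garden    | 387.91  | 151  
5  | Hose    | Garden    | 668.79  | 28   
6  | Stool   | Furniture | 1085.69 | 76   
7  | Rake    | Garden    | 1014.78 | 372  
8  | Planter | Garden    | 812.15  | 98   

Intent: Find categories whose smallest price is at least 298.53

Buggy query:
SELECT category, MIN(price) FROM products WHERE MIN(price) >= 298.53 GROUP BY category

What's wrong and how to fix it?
Bug: Aggregates like MIN are computed per group after WHERE runs

Fix: Use HAVING for the per-group MIN condition

Corrected query:
SELECT category, MIN(price) FROM products GROUP BY category HAVING MIN(price) >= 298.53

Result:
(no rows)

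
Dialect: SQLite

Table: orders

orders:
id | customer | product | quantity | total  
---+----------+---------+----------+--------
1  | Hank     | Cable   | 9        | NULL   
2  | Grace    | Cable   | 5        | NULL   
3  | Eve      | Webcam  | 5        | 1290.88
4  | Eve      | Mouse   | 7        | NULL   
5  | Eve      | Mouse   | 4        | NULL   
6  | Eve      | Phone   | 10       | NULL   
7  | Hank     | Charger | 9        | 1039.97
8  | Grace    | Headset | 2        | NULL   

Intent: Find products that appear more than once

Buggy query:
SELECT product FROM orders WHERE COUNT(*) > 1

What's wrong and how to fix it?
Bug: WHERE can't reference COUNT(*); aggregates are computed after WHERE

Fix: Group first, then use HAVING for the count condition

Corrected query:
SELECT product FROM orders GROUP BY product HAVING COUNT(*) > 1

Result:
product
-------
Cable  
Mouse  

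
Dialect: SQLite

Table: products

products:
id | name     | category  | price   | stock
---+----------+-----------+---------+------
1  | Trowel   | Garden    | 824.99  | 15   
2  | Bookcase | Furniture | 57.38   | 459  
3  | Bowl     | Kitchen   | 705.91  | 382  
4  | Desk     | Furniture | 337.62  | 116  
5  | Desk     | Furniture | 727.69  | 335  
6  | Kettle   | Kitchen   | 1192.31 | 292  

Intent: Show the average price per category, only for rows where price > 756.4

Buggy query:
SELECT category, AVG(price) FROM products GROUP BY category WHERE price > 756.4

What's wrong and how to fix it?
Bug: WHERE cannot follow GROUP BY

Fix: Place WHERE between FROM and GROUP BY

Corrected query:
SELECT category, AVG(price) FROM products WHERE price > 756.4 GROUP BY category

Result:
category | AVG(price)
---------+-----------
Garden   | 824.99    
Kitchen  | 1192.31   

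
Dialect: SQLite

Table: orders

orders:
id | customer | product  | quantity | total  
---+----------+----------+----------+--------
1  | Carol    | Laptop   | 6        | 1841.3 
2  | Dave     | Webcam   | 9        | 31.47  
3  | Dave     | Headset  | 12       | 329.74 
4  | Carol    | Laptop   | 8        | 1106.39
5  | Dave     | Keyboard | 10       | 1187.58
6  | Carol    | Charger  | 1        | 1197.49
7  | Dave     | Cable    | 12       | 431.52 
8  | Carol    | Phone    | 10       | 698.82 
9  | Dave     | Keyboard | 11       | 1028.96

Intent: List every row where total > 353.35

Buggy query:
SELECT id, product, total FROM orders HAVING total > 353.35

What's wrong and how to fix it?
Bug: HAVING filters the output of aggregation, but this query has no GROUP BY and no aggregate functions, so SQLite rejects it (HAVING clause on a non-aggregate query); the condition here is per row

Fix: Replace HAVING with WHERE since the condition applies to individual rows

Corrected query:
SELECT id, product, total FROM orders WHERE total > 353.35

Result:
id | product  | total  
---+----------+--------
1  | Laptop   | 1841.3 
4  | Laptop   | 1106.39
5  | Keyboard | 1187.58
6  | Charger  | 1197.49
7  | Cable    | 431.52 
8  | Phone    | 698.82 
9  | Keyboard | 1028.96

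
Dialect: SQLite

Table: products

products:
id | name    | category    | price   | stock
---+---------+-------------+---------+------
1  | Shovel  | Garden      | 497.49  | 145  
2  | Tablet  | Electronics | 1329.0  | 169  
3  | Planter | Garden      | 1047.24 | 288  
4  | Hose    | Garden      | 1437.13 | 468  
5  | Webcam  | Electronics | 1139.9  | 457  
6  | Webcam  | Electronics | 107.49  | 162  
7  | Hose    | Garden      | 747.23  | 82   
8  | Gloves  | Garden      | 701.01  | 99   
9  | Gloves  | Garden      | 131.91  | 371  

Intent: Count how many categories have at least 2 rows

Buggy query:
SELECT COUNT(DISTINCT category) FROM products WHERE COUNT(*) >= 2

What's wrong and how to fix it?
Bug: WHERE filters individual rows, not groups, so a group-level COUNT is invalid there

Fix: Group first with HAVING COUNT(*) >= 2, then COUNT the resulting groups

Corrected query:
SELECT COUNT(*) FROM (SELECT category FROM products GROUP BY category HAVING COUNT(*) >= 2)

Result:
COUNT(*)
--------
2       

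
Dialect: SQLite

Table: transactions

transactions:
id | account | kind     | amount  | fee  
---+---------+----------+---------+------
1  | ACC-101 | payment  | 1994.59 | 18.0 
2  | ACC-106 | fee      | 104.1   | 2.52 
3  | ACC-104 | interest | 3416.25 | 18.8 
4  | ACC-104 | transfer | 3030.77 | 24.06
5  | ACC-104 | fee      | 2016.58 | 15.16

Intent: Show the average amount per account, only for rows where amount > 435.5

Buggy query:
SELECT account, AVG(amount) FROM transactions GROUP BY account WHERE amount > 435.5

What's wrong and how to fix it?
Bug: Row-level WHERE must come before GROUP BY in the clause order

Fix: Move the WHERE clause before GROUP BY

Corrected query:
SELECT account, AVG(amount) FROM transactions WHERE amount > 435.5 GROUP BY account

Result:
account | AVG(amount)
--------+------------
ACC-101 | 1994.59    
ACC-104 | 2821.2     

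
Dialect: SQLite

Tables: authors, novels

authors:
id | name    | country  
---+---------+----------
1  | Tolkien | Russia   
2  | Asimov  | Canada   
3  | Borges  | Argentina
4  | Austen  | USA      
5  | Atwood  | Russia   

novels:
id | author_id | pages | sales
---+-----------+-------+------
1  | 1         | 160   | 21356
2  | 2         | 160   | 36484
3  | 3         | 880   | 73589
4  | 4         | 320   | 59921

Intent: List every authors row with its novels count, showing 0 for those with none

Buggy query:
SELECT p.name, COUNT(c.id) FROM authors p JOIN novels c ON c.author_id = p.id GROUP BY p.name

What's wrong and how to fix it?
Bug: INNER JOIN drops authors rows that have no matching novels rows

Fix: Use LEFT JOIN so parents without children still appear (COUNT(c.id) gives 0)

Corrected query:
SELECT p.name, COUNT(c.id) FROM authors p LEFT JOIN novels c ON c.author_id = p.id GROUP BY p.name

Result:
name    | COUNT(c.id)
--------+------------
Asimov  | 1          
Atwood  | 0          
Austen  | 1          
Borges  | 1          
Tolkien | 1          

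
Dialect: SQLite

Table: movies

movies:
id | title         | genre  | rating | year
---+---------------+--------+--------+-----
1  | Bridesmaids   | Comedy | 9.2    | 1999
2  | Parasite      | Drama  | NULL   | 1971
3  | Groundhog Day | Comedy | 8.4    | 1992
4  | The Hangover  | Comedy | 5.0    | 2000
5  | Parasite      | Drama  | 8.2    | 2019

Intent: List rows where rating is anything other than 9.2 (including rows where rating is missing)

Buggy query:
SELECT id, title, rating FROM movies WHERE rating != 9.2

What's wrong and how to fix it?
Bug: 'rating != 9.2' is unknown when rating is NULL, so NULL rows are silently excluded

Fix: Add an explicit OR rating IS NULL to include the missing-value rows

Corrected query:
SELECT id, title, rating FROM movies WHERE rating != 9.2 OR rating IS NULL

Result:
id | title         | rating
---+---------------+-------
2  | Parasite      | NULL  
3  | Groundhog Day | 8.4   
4  | The Hangover  | 5     
5  | Parasite      | 8.2   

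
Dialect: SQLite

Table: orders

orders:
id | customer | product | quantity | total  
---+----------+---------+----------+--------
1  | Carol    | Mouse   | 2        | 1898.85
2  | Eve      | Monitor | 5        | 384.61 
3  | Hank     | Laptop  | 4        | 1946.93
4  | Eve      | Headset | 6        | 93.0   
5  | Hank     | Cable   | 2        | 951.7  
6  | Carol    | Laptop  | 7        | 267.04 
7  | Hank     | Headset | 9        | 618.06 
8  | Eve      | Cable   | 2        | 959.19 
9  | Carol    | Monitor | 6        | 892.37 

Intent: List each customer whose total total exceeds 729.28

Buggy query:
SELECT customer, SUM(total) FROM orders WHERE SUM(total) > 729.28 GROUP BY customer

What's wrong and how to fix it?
Bug: Aggregate functions cannot appear in a WHERE clause

Fix: Move the aggregate condition to a HAVING clause

Corrected query:
SELECT customer, SUM(total) FROM orders GROUP BY customer HAVING SUM(total) > 729.28

Result:
customer | SUM(total)
---------+-----------
Carol    | 3058.26   
Eve      | 1436.8    
Hank     | 3516.69   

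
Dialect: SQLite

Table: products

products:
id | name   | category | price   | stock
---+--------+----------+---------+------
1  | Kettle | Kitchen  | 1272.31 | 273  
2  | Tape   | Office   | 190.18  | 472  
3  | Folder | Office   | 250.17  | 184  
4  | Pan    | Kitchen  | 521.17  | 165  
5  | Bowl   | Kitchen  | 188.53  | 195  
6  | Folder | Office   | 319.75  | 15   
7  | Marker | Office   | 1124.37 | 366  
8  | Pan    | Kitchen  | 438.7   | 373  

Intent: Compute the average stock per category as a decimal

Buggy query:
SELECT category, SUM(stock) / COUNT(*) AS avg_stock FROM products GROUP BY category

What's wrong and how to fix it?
Bug: SUM(stock) and COUNT(*) are both integers; the division truncates the fractional part

Fix: Multiply by 1.0 (or CAST to REAL) to force floating-point division

Corrected query:
SELECT category, SUM(stock) * 1.0 / COUNT(*) AS avg_stock FROM products GROUP BY category

Result:
category | avg_stock
---------+----------
Kitchen  | 251.5    
Office   | 259.25   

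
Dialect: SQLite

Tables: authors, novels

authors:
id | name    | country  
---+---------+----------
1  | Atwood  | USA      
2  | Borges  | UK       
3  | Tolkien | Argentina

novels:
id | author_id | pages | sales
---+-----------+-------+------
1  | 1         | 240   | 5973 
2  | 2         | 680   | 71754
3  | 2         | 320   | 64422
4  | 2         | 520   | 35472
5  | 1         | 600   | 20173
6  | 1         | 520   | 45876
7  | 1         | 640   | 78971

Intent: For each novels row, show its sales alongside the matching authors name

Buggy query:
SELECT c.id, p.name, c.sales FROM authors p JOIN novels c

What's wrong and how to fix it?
Bug: JOIN with no ON clause produces a cartesian product; every novels row pairs with every authors row

Fix: Specify the join condition linking the foreign key to the parent id

Corrected query:
SELECT c.id, p.name, c.sales FROM authors p JOIN novels c ON c.author_id = p.id

Result:
id | name   | sales
---+--------+------
1  | Atwood | 5973 
2  | Borges | 71754
3  | Borges | 64422
4  | Borges | 35472
5  | Atwood | 20173
6  | Atwood | 45876
7  | Atwood | 78971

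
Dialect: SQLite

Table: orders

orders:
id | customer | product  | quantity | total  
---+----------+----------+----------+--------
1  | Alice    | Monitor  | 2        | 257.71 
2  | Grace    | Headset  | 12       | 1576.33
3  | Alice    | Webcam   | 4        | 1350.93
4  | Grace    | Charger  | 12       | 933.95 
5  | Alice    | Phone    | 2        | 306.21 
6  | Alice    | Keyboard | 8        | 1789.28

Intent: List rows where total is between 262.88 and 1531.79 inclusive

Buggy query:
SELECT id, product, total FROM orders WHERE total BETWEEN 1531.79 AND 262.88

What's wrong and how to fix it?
Bug: BETWEEN expects the lower bound first; with 1531.79 AND 262.88 the range is empty

Fix: Write BETWEEN 262.88 AND 1531.79

Corrected query:
SELECT id, product, total FROM orders WHERE total BETWEEN 262.88 AND 1531.79

Result:
id | product | total  
---+---------+--------
3  | Webcam  | 1350.93
4  | Charger | 933.95 
5  | Phone   | 306.21 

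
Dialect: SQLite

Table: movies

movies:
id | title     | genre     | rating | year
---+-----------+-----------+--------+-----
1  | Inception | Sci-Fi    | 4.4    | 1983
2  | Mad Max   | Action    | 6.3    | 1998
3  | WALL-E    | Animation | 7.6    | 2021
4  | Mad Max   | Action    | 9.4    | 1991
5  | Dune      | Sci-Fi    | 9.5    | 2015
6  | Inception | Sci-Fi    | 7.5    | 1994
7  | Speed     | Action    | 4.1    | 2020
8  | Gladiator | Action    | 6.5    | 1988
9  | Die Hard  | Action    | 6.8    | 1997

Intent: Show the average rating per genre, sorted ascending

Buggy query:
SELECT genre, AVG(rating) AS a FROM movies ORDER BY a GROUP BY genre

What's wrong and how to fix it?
Bug: ORDER BY appears before GROUP BY; SQL clause order requires GROUP BY first

Fix: Reorder: SELECT … FROM … GROUP BY … ORDER BY …

Corrected query:
SELECT genre, AVG(rating) AS a FROM movies GROUP BY genre ORDER BY a

Result:
genre     | a       
----------+---------
Action    | 6.62    
Sci-Fi    | 7.133333
Animation | 7.6     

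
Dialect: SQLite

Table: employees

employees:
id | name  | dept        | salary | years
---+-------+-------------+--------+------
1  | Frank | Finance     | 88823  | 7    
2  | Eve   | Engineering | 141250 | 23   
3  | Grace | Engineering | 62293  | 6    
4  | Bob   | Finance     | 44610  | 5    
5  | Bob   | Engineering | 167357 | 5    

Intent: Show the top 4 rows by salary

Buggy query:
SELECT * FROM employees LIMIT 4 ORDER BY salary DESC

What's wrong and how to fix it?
Bug: ORDER BY cannot follow LIMIT; LIMIT is the final clause

Fix: Swap the clauses: ORDER BY first, then LIMIT

Corrected query:
SELECT * FROM employees ORDER BY salary DESC LIMIT 4

Result:
id | name  | dept        | salary | years
---+-------+-------------+--------+------
5  | Bob   | Engineering | 167357 | 5    
2  | Eve   | Engineering | 141250 | 23   
1  | Frank | Finance     | 88823  | 7    
3  | Grace | Engineering | 62293  | 6    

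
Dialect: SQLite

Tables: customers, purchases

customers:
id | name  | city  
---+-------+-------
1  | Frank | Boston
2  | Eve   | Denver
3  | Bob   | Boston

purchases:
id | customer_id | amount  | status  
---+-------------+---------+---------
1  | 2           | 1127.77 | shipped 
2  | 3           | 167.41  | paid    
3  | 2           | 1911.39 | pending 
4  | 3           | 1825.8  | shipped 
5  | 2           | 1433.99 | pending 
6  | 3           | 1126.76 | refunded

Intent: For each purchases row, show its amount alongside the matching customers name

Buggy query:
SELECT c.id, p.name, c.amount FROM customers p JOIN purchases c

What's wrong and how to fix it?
Bug: Missing join condition: each purchases row is matched to all customers rows instead of just its own

Fix: Specify the join condition linking the foreign key to the parent id

Corrected query:
SELECT c.id, p.name, c.amount FROM customers p JOIN purchases c ON c.customer_id = p.id

Result:
id | name | amount 
---+------+--------
1  | Eve  | 1127.77
2  | Bob  | 167.41 
3  | Eve  | 1911.39
4  | Bob  | 1825.8 
5  | Eve  | 1433.99
6  | Bob  | 1126.76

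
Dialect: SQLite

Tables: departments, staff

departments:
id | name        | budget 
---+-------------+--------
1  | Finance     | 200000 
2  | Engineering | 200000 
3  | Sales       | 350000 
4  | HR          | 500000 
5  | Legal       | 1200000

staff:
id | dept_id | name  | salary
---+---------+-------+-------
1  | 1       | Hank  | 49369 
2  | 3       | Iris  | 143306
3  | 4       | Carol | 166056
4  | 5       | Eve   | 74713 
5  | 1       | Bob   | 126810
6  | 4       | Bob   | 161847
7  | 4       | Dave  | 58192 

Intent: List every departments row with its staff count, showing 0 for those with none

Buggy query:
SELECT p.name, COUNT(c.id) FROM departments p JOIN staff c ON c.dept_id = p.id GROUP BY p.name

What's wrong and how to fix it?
Bug: INNER JOIN drops departments rows that have no matching staff rows

Fix: Use LEFT JOIN so parents without children still appear (COUNT(c.id) gives 0)

Corrected query:
SELECT p.name, COUNT(c.id) FROM departments p LEFT JOIN staff c ON c.dept_id = p.id GROUP BY p.name

Result:
name        | COUNT(c.id)
------------+------------
Engineering | 0          
Finance     | 2          
HR          | 3          
Legal       | 1          
Sales       | 1          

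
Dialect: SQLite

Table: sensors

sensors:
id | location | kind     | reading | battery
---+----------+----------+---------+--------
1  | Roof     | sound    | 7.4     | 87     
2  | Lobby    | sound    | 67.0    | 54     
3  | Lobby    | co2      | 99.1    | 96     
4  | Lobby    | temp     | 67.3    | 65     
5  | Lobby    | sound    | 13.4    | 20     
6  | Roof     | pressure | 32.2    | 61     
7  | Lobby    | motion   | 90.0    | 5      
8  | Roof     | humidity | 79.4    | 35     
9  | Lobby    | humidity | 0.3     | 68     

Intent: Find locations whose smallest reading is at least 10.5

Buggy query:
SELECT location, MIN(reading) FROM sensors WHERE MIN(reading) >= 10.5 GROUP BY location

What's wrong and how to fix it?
Bug: Aggregates like MIN are computed per group after WHERE runs

Fix: Replace WHERE with HAVING after the GROUP BY

Corrected query:
SELECT location, MIN(reading) FROM sensors GROUP BY location HAVING MIN(reading) >= 10.5

Result:
(no rows)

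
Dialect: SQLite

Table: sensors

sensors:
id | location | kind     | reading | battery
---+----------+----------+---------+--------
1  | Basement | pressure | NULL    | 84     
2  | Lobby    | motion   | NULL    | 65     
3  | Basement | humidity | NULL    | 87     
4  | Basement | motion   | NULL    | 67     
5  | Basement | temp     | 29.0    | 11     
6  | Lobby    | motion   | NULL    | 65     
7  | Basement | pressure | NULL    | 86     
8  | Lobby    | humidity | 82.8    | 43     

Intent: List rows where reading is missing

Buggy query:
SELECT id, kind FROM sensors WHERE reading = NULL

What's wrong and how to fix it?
Bug: '= NULL' is always unknown in SQL three-valued logic, so no rows match

Fix: Replace '= NULL' with 'IS NULL'

Corrected query:
SELECT id, kind FROM sensors WHERE reading IS NULL

Result:
id | kind    
---+---------
1  | pressure
2  | motion  
3  | humidity
4  | motion  
6  | motion  
7  | pressure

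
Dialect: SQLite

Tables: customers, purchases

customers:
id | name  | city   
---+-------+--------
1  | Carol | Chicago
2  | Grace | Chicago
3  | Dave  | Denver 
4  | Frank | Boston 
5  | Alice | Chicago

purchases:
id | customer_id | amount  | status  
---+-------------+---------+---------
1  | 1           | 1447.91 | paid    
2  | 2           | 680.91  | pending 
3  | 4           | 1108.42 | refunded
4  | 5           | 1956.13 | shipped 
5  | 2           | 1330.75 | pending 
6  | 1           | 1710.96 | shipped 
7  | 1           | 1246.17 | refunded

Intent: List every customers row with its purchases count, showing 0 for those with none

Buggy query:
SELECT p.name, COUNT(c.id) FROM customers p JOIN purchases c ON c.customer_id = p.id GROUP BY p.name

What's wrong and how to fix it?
Bug: INNER JOIN drops customers rows that have no matching purchases rows

Fix: Switch to LEFT JOIN to retain unmatched parent rows

Corrected query:
SELECT p.name, COUNT(c.id) FROM customers p LEFT JOIN purchases c ON c.customer_id = p.id GROUP BY p.name

Result:
name  | COUNT(c.id)
------+------------
Alice | 1          
Carol | 3          
Dave  | 0          
Frank | 1          
Grace | 2          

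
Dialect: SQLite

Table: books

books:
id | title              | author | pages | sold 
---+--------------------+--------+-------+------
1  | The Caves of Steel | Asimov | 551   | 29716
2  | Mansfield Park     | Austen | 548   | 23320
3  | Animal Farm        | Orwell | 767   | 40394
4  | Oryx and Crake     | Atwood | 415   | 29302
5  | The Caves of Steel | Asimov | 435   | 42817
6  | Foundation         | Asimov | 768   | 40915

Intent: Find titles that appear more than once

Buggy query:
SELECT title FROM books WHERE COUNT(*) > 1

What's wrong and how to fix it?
Bug: WHERE can't reference COUNT(*); aggregates are computed after WHERE

Fix: Group first, then use HAVING for the count condition

Corrected query:
SELECT title FROM books GROUP BY title HAVING COUNT(*) > 1

Result:
title             
------------------
The Caves of Steel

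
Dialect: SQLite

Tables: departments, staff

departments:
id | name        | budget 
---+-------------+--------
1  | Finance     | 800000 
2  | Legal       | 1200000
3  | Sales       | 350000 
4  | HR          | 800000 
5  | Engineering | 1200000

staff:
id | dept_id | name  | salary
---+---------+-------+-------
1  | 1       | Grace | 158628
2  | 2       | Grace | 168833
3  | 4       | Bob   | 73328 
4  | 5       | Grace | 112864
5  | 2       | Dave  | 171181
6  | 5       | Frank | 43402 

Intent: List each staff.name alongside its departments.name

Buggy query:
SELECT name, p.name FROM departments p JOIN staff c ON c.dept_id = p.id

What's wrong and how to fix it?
Bug: 'name' exists in both joined tables, so the database can't tell which one is meant

Fix: Prefix ambiguous columns with the table alias

Corrected query:
SELECT c.name, p.name FROM departments p JOIN staff c ON c.dept_id = p.id

Result:
name  | name       
------+------------
Grace | Finance    
Grace | Legal      
Bob   | HR         
Grace | Engineering
Dave  | Legal      
Frank | Engineering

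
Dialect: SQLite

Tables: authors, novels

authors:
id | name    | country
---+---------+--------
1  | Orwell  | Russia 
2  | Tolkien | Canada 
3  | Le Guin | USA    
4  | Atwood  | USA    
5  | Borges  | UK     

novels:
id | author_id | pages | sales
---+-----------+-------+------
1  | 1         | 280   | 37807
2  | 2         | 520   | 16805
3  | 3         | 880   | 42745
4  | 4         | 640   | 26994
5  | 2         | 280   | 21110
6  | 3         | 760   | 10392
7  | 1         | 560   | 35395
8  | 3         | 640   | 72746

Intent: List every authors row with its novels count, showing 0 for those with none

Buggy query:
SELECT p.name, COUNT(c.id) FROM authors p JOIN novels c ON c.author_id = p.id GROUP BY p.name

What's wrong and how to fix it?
Bug: An inner join excludes parents with zero children

Fix: Switch to LEFT JOIN to retain unmatched parent rows

Corrected query:
SELECT p.name, COUNT(c.id) FROM authors p LEFT JOIN novels c ON c.author_id = p.id GROUP BY p.name

Result:
name    | COUNT(c.id)
--------+------------
Atwood  | 1          
Borges  | 0          
Le Guin | 3          
Orwell  | 2          
Tolkien | 2          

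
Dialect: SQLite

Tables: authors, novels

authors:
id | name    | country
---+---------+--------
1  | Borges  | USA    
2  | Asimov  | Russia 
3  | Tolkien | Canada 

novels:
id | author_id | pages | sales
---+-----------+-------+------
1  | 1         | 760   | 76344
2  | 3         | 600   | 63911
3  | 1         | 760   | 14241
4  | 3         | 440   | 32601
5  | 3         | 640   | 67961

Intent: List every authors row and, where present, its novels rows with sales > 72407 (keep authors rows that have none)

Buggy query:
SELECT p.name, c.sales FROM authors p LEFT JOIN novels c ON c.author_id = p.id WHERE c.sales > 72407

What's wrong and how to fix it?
Bug: Filtering c.sales in WHERE discards the NULL rows produced by LEFT JOIN, turning it into an inner join

Fix: Move the right-table condition into the ON clause so unmatched parents are kept

Corrected query:
SELECT p.name, c.sales FROM authors p LEFT JOIN novels c ON c.author_id = p.id AND c.sales > 72407

Result:
name    | sales
--------+------
Borges  | 76344
Asimov  | NULL 
Tolkien | NULL 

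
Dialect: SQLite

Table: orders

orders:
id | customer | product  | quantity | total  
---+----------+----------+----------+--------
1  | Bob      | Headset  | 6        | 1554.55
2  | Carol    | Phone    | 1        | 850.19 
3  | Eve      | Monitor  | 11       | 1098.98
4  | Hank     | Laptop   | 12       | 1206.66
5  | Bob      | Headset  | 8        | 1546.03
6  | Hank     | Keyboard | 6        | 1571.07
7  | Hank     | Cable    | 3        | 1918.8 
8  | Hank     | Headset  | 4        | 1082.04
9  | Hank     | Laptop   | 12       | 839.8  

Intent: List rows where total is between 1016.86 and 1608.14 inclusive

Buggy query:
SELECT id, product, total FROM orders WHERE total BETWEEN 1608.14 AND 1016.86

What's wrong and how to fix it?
Bug: The bounds are reversed; BETWEEN a AND b requires a <= b to match anything

Fix: Swap the bounds so the smaller value comes first

Corrected query:
SELECT id, product, total FROM orders WHERE total BETWEEN 1016.86 AND 1608.14

Result:
id | product  | total  
---+----------+--------
1  | Headset  | 1554.55
3  | Monitor  | 1098.98
4  | Laptop   | 1206.66
5  | Headset  | 1546.03
6  | Keyboard | 1571.07
8  | Headset  | 1082.04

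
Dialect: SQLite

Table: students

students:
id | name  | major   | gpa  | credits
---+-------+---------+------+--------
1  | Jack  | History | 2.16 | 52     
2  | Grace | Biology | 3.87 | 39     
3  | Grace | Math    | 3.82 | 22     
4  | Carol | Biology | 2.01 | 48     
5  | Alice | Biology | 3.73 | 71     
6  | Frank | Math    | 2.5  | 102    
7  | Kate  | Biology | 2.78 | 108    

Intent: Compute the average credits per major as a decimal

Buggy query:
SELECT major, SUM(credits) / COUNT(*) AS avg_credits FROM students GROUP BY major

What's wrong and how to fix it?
Bug: Both operands are integers, so '/' performs integer division and truncates

Fix: Multiply by 1.0 (or CAST to REAL) to force floating-point division

Corrected query:
SELECT major, SUM(credits) * 1.0 / COUNT(*) AS avg_credits FROM students GROUP BY major

Result:
major   | avg_credits
--------+------------
Biology | 66.5       
History | 52         
Math    | 62         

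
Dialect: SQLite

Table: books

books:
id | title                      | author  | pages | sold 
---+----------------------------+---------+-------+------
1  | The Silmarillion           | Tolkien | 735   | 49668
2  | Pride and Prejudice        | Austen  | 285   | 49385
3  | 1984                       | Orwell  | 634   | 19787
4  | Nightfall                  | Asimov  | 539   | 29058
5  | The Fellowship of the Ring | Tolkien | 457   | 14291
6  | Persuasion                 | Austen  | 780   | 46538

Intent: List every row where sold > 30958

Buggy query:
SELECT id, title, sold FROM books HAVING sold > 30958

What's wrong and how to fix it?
Bug: This is a non-aggregate query (no GROUP BY, no aggregates), so in SQLite the HAVING clause is invalid here; a row-level condition belongs in WHERE

Fix: Replace HAVING with WHERE since the condition applies to individual rows

Corrected query:
SELECT id, title, sold FROM books WHERE sold > 30958

Result:
id | title               | sold 
---+---------------------+------
1  | The Silmarillion    | 49668
2  | Pride and Prejudice | 49385
6  | Persuasion          | 46538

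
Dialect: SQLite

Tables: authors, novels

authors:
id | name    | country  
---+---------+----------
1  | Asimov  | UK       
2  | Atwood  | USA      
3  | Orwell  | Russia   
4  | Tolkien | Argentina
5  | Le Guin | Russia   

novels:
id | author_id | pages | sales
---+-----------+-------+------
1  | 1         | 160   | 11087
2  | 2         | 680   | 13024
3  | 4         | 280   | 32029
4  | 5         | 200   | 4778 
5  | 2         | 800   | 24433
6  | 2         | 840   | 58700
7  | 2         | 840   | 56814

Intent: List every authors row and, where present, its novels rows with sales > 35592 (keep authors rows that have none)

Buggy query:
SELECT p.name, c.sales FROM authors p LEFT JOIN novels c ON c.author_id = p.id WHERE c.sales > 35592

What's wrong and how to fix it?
Bug: Filtering c.sales in WHERE discards the NULL rows produced by LEFT JOIN, turning it into an inner join

Fix: Put 'c.sales > 35592' in the JOIN's ON clause instead of WHERE

Corrected query:
SELECT p.name, c.sales FROM authors p LEFT JOIN novels c ON c.author_id = p.id AND c.sales > 35592

Result:
name    | sales
--------+------
Asimov  | NULL 
Atwood  | 56814
Atwood  | 58700
Orwell  | NULL 
Tolkien | NULL 
Le Guin | NULL 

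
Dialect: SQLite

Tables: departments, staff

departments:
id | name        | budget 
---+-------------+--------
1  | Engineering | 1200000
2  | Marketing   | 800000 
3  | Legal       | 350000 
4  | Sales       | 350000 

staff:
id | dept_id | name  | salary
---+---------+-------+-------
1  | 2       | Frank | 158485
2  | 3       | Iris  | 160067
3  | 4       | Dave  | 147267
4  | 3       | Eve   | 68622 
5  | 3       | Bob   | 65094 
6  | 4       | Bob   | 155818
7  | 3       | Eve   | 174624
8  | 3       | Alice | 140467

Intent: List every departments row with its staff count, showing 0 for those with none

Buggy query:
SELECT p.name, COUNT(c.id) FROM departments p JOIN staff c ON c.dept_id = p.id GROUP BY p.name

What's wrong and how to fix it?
Bug: An inner join excludes parents with zero children

Fix: Use LEFT JOIN so parents without children still appear (COUNT(c.id) gives 0)

Corrected query:
SELECT p.name, COUNT(c.id) FROM departments p LEFT JOIN staff c ON c.dept_id = p.id GROUP BY p.name

Result:
name        | COUNT(c.id)
------------+------------
Engineering | 0          
Legal       | 5          
Marketing   | 1          
Sales       | 2          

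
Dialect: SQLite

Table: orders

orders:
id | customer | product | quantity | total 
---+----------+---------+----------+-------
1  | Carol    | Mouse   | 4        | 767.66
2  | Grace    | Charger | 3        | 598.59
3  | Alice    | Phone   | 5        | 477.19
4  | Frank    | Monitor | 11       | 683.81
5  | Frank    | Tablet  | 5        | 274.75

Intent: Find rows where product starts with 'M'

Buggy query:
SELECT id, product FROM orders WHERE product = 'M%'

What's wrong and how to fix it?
Bug: Wildcards only work with LIKE; '=' treats '%' as a literal character

Fix: Replace '=' with LIKE so 'M%' is treated as a pattern

Corrected query:
SELECT id, product FROM orders WHERE product LIKE 'M%'

Result:
id | product
---+--------
1  | Mouse  
4  | Monitor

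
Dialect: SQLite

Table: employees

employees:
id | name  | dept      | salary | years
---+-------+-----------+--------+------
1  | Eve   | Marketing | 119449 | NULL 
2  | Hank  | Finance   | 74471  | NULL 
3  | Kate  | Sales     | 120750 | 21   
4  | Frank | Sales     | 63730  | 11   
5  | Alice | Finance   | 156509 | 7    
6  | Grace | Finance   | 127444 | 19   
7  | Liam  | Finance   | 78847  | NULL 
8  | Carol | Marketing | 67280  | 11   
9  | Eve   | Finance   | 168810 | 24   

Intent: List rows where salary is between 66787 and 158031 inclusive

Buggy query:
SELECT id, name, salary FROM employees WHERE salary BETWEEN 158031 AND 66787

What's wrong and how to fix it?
Bug: The bounds are reversed; BETWEEN a AND b requires a <= b to match anything

Fix: Write BETWEEN 66787 AND 158031

Corrected query:
SELECT id, name, salary FROM employees WHERE salary BETWEEN 66787 AND 158031

Result:
id | name  | salary
---+-------+-------
1  | Eve   | 119449
2  | Hank  | 74471 
3  | Kate  | 120750
5  | Alice | 156509
6  | Grace | 127444
7  | Liam  | 78847 
8  | Carol | 67280 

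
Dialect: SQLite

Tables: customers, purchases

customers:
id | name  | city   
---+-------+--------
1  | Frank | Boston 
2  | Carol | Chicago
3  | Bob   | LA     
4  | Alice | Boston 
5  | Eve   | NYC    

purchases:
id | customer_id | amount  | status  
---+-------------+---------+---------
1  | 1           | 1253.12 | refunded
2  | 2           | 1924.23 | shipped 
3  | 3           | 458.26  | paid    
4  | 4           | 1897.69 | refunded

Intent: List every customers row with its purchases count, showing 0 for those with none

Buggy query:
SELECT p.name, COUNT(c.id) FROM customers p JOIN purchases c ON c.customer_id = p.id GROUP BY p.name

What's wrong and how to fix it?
Bug: INNER JOIN drops customers rows that have no matching purchases rows

Fix: Use LEFT JOIN so parents without children still appear (COUNT(c.id) gives 0)

Corrected query:
SELECT p.name, COUNT(c.id) FROM customers p LEFT JOIN purchases c ON c.customer_id = p.id GROUP BY p.name

Result:
name  | COUNT(c.id)
------+------------
Alice | 1          
Bob   | 1          
Carol | 1          
Eve   | 0          
Frank | 1          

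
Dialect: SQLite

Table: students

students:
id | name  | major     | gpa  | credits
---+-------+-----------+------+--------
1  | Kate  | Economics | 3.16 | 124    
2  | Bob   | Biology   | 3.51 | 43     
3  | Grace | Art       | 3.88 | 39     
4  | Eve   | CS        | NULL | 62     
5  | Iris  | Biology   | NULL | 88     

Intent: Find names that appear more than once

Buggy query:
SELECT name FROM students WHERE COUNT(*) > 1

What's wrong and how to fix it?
Bug: WHERE can't reference COUNT(*); aggregates are computed after WHERE

Fix: Group first, then use HAVING for the count condition

Corrected query:
SELECT name FROM students GROUP BY name HAVING COUNT(*) > 1

Result:
(no rows)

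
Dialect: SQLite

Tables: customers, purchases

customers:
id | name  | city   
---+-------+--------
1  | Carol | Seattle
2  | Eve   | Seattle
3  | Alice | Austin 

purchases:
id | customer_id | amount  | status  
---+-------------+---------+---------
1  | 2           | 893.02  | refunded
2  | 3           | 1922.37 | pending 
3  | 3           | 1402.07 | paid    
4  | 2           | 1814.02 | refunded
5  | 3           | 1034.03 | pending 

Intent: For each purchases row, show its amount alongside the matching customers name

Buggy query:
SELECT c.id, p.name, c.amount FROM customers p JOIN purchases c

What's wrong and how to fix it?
Bug: JOIN with no ON clause produces a cartesian product; every purchases row pairs with every customers row

Fix: Specify the join condition linking the foreign key to the parent id

Corrected query:
SELECT c.id, p.name, c.amount FROM customers p JOIN purchases c ON c.customer_id = p.id

Result:
id | name  | amount 
---+-------+--------
1  | Eve   | 893.02 
2  | Alice | 1922.37
3  | Alice | 1402.07
4  | Eve   | 1814.02
5  | Alice | 1034.03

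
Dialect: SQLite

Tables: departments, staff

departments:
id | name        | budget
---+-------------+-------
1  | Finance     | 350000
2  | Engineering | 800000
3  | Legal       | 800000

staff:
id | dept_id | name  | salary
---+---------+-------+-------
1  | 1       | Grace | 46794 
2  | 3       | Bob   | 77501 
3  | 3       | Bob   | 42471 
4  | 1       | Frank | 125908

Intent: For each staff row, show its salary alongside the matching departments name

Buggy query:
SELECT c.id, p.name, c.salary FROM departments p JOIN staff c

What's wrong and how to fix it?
Bug: JOIN with no ON clause produces a cartesian product; every staff row pairs with every departments row

Fix: Add ON c.dept_id = p.id to the JOIN

Corrected query:
SELECT c.id, p.name, c.salary FROM departments p JOIN staff c ON c.dept_id = p.id

Result:
id | name    | salary
---+---------+-------
1  | Finance | 46794 
2  | Legal   | 77501 
3  | Legal   | 42471 
4  | Finance | 125908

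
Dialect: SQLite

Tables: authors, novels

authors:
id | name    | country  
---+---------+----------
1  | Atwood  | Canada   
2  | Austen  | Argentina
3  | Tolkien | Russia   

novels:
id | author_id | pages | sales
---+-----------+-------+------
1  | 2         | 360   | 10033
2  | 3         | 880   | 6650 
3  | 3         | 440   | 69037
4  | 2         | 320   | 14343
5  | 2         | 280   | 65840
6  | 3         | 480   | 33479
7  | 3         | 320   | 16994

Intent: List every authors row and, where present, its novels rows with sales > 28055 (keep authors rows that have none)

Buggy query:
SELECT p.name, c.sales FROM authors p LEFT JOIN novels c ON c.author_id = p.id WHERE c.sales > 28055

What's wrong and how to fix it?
Bug: A WHERE condition on the right-hand table after LEFT JOIN drops unmatched parents

Fix: Move the right-table condition into the ON clause so unmatched parents are kept

Corrected query:
SELECT p.name, c.sales FROM authors p LEFT JOIN novels c ON c.author_id = p.id AND c.sales > 28055

Result:
name    | sales
--------+------
Atwood  | NULL 
Austen  | 65840
Tolkien | 33479
Tolkien | 69037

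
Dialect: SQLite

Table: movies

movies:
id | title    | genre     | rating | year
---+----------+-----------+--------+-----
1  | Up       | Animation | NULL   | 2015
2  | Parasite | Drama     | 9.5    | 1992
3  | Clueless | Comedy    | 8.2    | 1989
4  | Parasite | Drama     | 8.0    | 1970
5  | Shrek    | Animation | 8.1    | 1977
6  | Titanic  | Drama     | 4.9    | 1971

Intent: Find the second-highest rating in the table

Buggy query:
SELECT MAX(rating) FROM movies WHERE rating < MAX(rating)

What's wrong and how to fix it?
Bug: MAX(rating) on the right of the comparison is an aggregate-in-WHERE error

Fix: Compute the overall MAX in a subquery, then take MAX of rows below it

Corrected query:
SELECT MAX(rating) FROM movies WHERE rating < (SELECT MAX(rating) FROM movies)

Result:
MAX(rating)
-----------
8.2        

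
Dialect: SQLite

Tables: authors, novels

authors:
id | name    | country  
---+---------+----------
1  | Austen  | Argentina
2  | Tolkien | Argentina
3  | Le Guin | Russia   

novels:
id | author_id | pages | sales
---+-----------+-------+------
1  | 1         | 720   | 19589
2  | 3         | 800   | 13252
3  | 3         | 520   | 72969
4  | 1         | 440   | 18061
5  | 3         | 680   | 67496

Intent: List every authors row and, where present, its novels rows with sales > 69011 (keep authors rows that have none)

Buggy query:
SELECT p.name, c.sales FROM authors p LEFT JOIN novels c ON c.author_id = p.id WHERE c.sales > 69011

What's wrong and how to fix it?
Bug: A WHERE condition on the right-hand table after LEFT JOIN drops unmatched parents

Fix: Put 'c.sales > 69011' in the JOIN's ON clause instead of WHERE

Corrected query:
SELECT p.name, c.sales FROM authors p LEFT JOIN novels c ON c.author_id = p.id AND c.sales > 69011

Result:
name    | sales
--------+------
Austen  | NULL 
Tolkien | NULL 
Le Guin | 72969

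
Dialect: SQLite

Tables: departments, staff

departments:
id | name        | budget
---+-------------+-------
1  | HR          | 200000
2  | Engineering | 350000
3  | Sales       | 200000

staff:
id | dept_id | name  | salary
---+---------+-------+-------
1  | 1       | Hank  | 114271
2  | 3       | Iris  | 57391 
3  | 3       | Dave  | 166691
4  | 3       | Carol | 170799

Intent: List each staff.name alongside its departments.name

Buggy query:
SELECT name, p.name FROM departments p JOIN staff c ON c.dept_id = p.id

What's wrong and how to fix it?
Bug: Both tables have a 'name' column; the unqualified reference is ambiguous

Fix: Qualify the column with its table alias (c.name)

Corrected query:
SELECT c.name, p.name FROM departments p JOIN staff c ON c.dept_id = p.id

Result:
name  | name 
------+------
Hank  | HR   
Iris  | Sales
Dave  | Sales
Carol | Sales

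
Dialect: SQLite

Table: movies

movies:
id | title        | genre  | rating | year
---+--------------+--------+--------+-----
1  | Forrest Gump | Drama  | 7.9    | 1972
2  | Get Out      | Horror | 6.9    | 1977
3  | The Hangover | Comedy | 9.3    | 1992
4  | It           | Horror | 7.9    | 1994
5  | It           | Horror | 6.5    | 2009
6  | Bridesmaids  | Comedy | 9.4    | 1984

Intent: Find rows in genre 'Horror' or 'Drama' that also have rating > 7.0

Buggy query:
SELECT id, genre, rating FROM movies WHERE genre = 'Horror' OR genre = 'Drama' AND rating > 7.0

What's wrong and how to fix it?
Bug: Without parentheses, AND is evaluated before OR, so the rating filter only applies to the 'Drama' branch

Fix: Add parentheses around the OR so the AND applies to both alternatives

Corrected query:
SELECT id, genre, rating FROM movies WHERE (genre = 'Horror' OR genre = 'Drama') AND rating > 7.0

Result:
id | genre  | rating
---+--------+-------
1  | Drama  | 7.9   
4  | Horror | 7.9   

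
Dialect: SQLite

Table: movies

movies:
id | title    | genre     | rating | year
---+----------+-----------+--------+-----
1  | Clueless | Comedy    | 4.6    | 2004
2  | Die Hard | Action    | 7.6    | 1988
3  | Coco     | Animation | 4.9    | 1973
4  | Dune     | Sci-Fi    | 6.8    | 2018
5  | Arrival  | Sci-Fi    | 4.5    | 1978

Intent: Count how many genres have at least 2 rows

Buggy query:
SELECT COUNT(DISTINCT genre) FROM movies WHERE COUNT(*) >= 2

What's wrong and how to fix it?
Bug: COUNT(*) cannot appear in WHERE; the per-group count doesn't exist yet

Fix: Use a subquery that GROUPs and filters with HAVING, then count its rows

Corrected query:
SELECT COUNT(*) FROM (SELECT genre FROM movies GROUP BY genre HAVING COUNT(*) >= 2)

Result:
COUNT(*)
--------
1       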